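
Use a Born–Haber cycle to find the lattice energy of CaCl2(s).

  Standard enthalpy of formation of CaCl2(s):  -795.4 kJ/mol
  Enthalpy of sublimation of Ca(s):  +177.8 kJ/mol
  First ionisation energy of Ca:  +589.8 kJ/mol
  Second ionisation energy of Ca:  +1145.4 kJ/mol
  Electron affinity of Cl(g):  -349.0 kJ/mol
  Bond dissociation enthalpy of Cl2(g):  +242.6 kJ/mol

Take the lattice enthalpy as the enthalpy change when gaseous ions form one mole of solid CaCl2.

ΔHf° = 1·ΔHsub + 1·(ΣIE) + 1·D(Cl2) + 2·EA + U
-795.4 = 1·(+177.8) + 1·(+1735.2) + 1·(+242.6) + 2·(-349.0) + U
U = -795.4 − (+1457.6) = -2253.0 kJ/mol

U = -2253.0 kJ/mol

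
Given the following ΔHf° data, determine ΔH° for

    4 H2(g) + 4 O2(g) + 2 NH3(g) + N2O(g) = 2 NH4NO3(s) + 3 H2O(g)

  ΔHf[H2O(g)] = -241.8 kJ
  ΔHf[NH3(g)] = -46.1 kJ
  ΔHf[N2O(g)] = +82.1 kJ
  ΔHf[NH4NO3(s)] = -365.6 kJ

ΔH° = -1446.5 kJ

Products: 2·(-365.6) + 3·(-241.8) = -1456.6
Reactants: 4·(+0.0) + 4·(+0.0) + 2·(-46.1) + 1·(+82.1) = -10.1
ΔH° = (-1456.6) − (-10.1) = -1446.5 kJ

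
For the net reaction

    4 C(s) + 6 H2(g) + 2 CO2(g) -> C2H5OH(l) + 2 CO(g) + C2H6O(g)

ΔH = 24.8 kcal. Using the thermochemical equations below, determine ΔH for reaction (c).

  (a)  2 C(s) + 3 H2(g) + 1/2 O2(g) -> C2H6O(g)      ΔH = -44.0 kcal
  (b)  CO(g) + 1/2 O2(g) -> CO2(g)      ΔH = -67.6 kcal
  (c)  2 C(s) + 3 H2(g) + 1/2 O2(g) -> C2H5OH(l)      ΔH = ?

ΔH = -66.4 kcal

(a) as written: -44.0 kcal
(b) reversed and × 2: (-2)·(-67.6) = +135.2 kcal
(c) as written: contributes x
+24.8 = (-44.0) + (+135.2) + x
x = (+24.8 − (+91.2)) / (1) = -66.4 kcal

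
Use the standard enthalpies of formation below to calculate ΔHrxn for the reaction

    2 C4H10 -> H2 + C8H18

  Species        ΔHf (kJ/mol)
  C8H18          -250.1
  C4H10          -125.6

Products: 1·(+0.0) + 1·(-250.1) = -250.1
Reactants: 2·(-125.6) = -251.2
ΔHrxn = (-250.1) − (-251.2) = 1.1 kJ/mol

ΔHrxn = 1.1 kJ/mol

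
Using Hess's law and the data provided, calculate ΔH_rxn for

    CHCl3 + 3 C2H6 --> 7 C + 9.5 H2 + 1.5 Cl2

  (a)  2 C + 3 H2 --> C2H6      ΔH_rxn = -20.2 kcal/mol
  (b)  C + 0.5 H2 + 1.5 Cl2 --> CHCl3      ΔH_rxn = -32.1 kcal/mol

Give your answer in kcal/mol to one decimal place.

ΔH_rxn = 92.7 kcal/mol

(a) reversed and × 3 (C2H6 must end up as a reactant; ×3 to match 3 C2H6 in the target): (-3)·(-20.2) = +60.6 kcal/mol
(b) reversed (CHCl3 must end up as a reactant): +32.1 kcal/mol
ΔH_rxn = (+60.6) + (+32.1) = 92.7 kcal/mol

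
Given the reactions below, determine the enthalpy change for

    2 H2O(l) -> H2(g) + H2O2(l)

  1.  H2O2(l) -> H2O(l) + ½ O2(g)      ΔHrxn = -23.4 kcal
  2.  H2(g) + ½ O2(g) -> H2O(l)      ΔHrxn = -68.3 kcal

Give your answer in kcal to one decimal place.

ΔHrxn = 91.7 kcal

eq. 1 reversed (reverse to put H2O2(l) on the product side): +23.4 kcal
eq. 2 reversed (H2(g) must end up as a product): +68.3 kcal
ΔHrxn = (-1)·(-23.4) + (-1)·(-68.3) = 91.7 kcal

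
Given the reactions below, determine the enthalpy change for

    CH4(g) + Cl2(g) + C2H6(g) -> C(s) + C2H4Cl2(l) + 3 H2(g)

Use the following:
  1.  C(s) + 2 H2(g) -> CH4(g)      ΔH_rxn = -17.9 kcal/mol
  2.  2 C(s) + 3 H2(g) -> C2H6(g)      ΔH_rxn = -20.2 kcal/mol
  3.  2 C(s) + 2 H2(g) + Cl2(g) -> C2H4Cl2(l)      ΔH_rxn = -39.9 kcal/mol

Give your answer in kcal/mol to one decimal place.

ΔH_rxn = -1.8 kcal/mol

eq. 1 reversed: +17.9 kcal/mol
eq. 2 reversed: +20.2 kcal/mol
eq. 3 as written: -39.9 kcal/mol
Combining the equations, ΔH_rxn = (+17.9) + (+20.2) + (-39.9) = -1.8 kcal/mol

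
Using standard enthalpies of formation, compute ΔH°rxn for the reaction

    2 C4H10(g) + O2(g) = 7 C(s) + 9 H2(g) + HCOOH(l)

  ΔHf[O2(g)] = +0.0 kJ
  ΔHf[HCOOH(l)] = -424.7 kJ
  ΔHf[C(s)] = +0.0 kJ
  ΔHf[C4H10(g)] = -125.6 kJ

Products: 7·(+0.0) + 9·(+0.0) + 1·(-424.7) = -424.7
Reactants: 2·(-125.6) + 1·(+0.0) = -251.2
ΔH°rxn = (-424.7) − (-251.2) = -173.5 kJ

ΔH°rxn = -173.5 kJ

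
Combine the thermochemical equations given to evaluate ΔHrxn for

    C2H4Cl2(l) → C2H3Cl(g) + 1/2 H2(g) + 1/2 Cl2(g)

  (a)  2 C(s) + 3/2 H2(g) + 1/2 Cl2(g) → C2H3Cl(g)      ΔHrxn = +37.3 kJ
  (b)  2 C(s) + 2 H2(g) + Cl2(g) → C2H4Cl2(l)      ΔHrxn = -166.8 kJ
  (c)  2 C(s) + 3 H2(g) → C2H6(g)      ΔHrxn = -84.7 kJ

ΔHrxn = 204.1 kJ

(a) as written (C2H3Cl(g) already on the product side): +37.3 kJ
(b) reversed (C2H4Cl2(l) must end up as a reactant): +166.8 kJ
(c): not needed (C2H6(g) appears nowhere else).
ΔHrxn = (1)·(+37.3) + (-1)·(-166.8) = 204.1 kJ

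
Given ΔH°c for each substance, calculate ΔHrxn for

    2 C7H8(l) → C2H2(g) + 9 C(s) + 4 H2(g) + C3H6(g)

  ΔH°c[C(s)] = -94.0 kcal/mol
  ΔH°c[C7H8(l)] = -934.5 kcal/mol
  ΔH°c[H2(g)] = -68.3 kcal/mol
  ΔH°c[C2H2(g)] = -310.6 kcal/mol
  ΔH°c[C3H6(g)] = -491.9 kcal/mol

ΔHrxn = 52.7 kcal/mol

With combustion enthalpies, reactants minus products:
= [2·(-934.5)] − [1·(-310.6) + 9·(-94.0) + 4·(-68.3) + 1·(-491.9)]
= 52.7 kcal/mol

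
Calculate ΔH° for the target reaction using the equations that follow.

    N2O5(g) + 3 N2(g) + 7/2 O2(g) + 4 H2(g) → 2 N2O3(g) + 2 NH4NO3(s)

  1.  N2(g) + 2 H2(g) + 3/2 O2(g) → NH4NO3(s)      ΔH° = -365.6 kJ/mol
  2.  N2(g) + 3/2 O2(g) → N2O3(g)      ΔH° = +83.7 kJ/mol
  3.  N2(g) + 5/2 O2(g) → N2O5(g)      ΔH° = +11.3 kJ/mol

eq. 1 × 2 (scale by 2 for the 2 NH4NO3(s)): (2)·(-365.6) = -731.2 kJ/mol
eq. 2 × 2 (×2 to match 2 N2O3(g) in the target): (2)·(+83.7) = +167.4 kJ/mol
eq. 3 reversed (N2O5(g) must end up as a reactant): -11.3 kJ/mol
By Hess's law, ΔH° = (-731.2) + (+167.4) + (-11.3) = -575.1 kJ/mol

ΔH° = -575.1 kJ/mol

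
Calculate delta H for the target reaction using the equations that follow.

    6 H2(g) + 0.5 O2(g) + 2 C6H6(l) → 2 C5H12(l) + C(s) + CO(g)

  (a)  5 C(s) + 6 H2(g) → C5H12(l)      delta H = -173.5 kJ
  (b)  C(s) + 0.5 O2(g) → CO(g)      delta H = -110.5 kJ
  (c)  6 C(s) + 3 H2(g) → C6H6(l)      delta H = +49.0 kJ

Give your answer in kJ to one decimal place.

delta H = -555.5 kJ

(a) × 2: (2)·(-173.5) = -347.0 kJ
(b) as written: -110.5 kJ
(c) reversed and × 2: (-2)·(+49.0) = -98.0 kJ
delta H = (-347.0) + (-110.5) + (-98.0) = -555.5 kJ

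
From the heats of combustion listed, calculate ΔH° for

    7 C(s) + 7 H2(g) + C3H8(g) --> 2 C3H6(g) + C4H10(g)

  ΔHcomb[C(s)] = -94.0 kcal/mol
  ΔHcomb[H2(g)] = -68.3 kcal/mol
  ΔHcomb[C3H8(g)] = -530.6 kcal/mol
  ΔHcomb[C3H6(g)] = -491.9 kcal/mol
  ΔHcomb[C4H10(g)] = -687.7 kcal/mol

With combustion enthalpies, reactants minus products:
= [7·(-94.0) + 7·(-68.3) + 1·(-530.6)] − [2·(-491.9) + 1·(-687.7)]
= 4.8 kcal/mol

ΔH° = 4.8 kcal/mol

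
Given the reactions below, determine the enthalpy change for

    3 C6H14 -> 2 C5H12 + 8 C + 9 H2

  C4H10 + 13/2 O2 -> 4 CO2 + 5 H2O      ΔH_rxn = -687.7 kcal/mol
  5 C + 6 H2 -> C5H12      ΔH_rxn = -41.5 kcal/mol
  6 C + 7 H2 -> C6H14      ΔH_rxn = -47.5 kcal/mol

ΔH_rxn = 59.5 kcal/mol

equation 1: not needed (C4H10 appears nowhere else).
equation 2 × 2 (×2 to match 2 C5H12 in the target): (2)·(-41.5) = -83.0 kcal/mol
equation 3 reversed and × 3 (C6H14 must end up as a reactant; scale by 3 for the 3 C6H14): (-3)·(-47.5) = +142.5 kcal/mol
Summing the manipulated equations, ΔH_rxn = (2)·(-41.5) + (-3)·(-47.5) = 59.5 kcal/mol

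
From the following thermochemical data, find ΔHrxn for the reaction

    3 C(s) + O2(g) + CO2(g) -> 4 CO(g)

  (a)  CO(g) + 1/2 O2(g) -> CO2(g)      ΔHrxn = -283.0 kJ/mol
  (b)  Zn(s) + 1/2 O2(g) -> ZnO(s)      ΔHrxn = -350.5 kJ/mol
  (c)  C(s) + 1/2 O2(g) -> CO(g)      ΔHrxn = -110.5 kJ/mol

(a) reversed (reverse to put CO2(g) on the reactant side): +283.0 kJ/mol
(b): not needed (ZnO(s) appears nowhere else).
(c) × 3 (scale by 3 for the 3 C(s)): (3)·(-110.5) = -331.5 kJ/mol
Since enthalpy is a state function, ΔHrxn = (+283.0) + (-331.5) = -48.5 kJ/mol

ΔHrxn = -48.5 kJ/mol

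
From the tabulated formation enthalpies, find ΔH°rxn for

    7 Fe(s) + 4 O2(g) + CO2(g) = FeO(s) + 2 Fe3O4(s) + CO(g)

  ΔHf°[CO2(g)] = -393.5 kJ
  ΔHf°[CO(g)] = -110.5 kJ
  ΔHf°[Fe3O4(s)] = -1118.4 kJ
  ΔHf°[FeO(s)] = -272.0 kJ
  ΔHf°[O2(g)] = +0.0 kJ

Products: 1·(-272.0) + 2·(-1118.4) + 1·(-110.5) = -2619.3
Reactants: 7·(+0.0) + 4·(+0.0) + 1·(-393.5) = -393.5
ΔH°rxn = (-2619.3) − (-393.5) = -2225.8 kJ

ΔH°rxn = -2225.8 kJ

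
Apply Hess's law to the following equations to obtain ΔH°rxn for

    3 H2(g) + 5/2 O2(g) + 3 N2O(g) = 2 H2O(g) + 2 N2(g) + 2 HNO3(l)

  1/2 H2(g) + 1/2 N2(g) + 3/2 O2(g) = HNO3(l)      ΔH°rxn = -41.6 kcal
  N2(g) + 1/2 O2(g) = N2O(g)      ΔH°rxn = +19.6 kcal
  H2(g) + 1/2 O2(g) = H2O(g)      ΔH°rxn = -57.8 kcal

equation 1 × 2 (×2 to match 2 HNO3(l) in the target): (2)·(-41.6) = -83.2 kcal
equation 2 reversed and × 3 (N2O(g) must end up as a reactant; scale by 3 for the 3 N2O(g)): (-3)·(+19.6) = -58.8 kcal
equation 3 × 2 (scale by 2 for the 2 H2O(g)): (2)·(-57.8) = -115.6 kcal
By Hess's law, ΔH°rxn = (2)·(-41.6) + (-3)·(+19.6) + (2)·(-57.8) = -257.6 kcal

ΔH°rxn = -257.6 kcal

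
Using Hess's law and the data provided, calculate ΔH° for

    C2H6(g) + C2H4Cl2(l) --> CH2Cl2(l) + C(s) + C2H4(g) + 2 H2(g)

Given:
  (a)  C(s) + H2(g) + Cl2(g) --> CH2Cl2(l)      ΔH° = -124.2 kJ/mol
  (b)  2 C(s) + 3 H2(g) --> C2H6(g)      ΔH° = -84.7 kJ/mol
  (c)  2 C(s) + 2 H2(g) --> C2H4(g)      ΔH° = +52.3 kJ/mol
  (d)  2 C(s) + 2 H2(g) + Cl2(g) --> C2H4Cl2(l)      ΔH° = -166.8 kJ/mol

(a) as written (CH2Cl2(l) already on the product side): -124.2 kJ/mol
(b) reversed (C2H6(g) must end up as a reactant): +84.7 kJ/mol
(c) as written (C2H4(g) already on the product side): +52.3 kJ/mol
(d) reversed (C2H4Cl2(l) must end up as a reactant): +166.8 kJ/mol
Combining the equations, ΔH° = (1)·(-124.2) + (-1)·(-84.7) + (1)·(+52.3) + (-1)·(-166.8) = 179.6 kJ/mol

ΔH° = 179.6 kJ/mol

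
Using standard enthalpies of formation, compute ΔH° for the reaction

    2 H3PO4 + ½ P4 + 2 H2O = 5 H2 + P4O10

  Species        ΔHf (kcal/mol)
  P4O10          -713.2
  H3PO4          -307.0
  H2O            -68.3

ΔH° = 37.4 kcal/mol

Products: 5·(+0.0) + 1·(-713.2) = -713.2
Reactants: 2·(-307.0) + 1/2·(+0.0) + 2·(-68.3) = -750.6
ΔH° = (-713.2) − (-750.6) = 37.4 kcal/mol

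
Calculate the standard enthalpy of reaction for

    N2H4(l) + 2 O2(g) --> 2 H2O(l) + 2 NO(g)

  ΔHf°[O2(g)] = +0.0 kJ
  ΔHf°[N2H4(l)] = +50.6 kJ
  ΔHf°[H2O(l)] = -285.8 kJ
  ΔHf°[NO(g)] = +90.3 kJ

ΔH°rxn = Σ nΔHf°(products) − Σ nΔHf°(reactants).
Products: 2·(-285.8) + 2·(+90.3) = -391.0
Reactants: 1·(+50.6) + 2·(+0.0) = +50.6
ΔH°rxn = (-391.0) − (+50.6) = -441.6 kJ

ΔH°rxn = -441.6 kJ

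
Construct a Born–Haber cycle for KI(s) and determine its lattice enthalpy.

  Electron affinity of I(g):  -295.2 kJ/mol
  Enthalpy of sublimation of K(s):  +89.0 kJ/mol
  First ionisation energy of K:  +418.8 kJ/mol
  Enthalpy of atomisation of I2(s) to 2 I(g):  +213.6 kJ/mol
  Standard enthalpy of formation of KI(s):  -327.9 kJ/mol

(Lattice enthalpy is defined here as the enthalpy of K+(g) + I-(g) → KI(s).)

ΔHf° = 1·ΔHsub + 1·(ΣIE) + 1/2·D(I2) + 1·EA + U
-327.9 = 1·(+89.0) + 1·(+418.8) + 1/2·(+213.6) + 1·(-295.2) + U
U = -327.9 − (+319.4) = -647.3 kJ/mol

U = -647.3 kJ/mol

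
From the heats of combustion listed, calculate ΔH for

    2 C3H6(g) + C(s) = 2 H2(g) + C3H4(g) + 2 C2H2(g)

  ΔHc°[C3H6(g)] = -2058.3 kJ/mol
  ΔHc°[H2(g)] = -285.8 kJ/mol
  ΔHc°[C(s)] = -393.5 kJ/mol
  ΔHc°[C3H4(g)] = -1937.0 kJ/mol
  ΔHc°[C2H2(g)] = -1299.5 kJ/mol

ΔH = 597.5 kJ/mol

Using ΔH = Σ nΔHc°(reactants) − Σ nΔHc°(products):
= [2·(-2058.3) + 1·(-393.5)] − [2·(-285.8) + 1·(-1937.0) + 2·(-1299.5)]
= 597.5 kJ/mol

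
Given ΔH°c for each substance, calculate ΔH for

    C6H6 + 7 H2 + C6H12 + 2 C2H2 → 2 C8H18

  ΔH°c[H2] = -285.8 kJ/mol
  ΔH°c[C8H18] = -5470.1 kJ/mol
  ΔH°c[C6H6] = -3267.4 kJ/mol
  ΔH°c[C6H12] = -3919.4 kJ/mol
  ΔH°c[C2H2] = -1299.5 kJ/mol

ΔH = -846.2 kJ/mol

Using ΔH = Σ nΔHc°(reactants) − Σ nΔHc°(products):
= [1·(-3267.4) + 7·(-285.8) + 1·(-3919.4) + 2·(-1299.5)] − [2·(-5470.1)]
= -846.2 kJ/mol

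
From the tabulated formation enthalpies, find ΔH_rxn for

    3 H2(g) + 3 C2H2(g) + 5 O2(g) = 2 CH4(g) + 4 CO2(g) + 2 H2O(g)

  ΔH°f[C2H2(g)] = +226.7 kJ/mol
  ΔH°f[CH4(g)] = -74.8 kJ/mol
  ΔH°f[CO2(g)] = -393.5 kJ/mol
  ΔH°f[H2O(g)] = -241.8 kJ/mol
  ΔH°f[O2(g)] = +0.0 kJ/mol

ΔH°rxn = Σ nΔHf°(products) − Σ nΔHf°(reactants).
Products: 2·(-74.8) + 4·(-393.5) + 2·(-241.8) = -2207.2
Reactants: 3·(+0.0) + 3·(+226.7) + 5·(+0.0) = +680.1
ΔH_rxn = (-2207.2) − (+680.1) = -2887.3 kJ/mol

ΔH_rxn = -2887.3 kJ/mol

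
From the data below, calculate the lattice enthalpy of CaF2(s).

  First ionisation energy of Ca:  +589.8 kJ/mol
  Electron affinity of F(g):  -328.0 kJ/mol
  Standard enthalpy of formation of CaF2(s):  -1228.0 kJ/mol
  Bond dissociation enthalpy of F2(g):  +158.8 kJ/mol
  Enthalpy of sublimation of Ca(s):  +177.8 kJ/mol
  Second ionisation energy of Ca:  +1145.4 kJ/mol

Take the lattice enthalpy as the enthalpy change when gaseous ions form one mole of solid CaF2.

ΔHf° = 1·ΔHsub + 1·(ΣIE) + 1·D(F2) + 2·EA + U
-1228.0 = 1·(+177.8) + 1·(+1735.2) + 1·(+158.8) + 2·(-328.0) + U
U = -1228.0 − (+1415.8) = -2643.8 kJ/mol

U = -2643.8 kJ/mol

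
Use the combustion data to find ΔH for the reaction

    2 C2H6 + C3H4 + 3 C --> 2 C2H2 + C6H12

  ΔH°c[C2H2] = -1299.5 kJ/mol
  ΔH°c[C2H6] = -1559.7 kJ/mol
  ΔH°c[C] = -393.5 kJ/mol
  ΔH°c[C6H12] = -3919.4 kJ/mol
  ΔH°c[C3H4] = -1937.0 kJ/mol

Using ΔH = Σ nΔHc°(reactants) − Σ nΔHc°(products):
= [2·(-1559.7) + 1·(-1937.0) + 3·(-393.5)] − [2·(-1299.5) + 1·(-3919.4)]
= 281.5 kJ/mol

ΔH = 281.5 kJ/mol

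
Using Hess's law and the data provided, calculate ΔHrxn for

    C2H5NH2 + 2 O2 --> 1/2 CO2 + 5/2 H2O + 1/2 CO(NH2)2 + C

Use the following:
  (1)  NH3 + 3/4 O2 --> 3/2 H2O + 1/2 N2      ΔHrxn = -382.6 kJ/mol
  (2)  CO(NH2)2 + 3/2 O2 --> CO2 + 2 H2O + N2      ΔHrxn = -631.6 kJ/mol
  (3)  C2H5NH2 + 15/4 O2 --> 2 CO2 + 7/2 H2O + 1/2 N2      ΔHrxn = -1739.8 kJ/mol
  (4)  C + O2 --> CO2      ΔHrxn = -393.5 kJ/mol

(1): not needed.
(2) reversed and × 1/2: (-1/2)·(-631.6) = +315.8 kJ/mol
(3) as written: -1739.8 kJ/mol
(4) reversed: +393.5 kJ/mol
By Hess's law, ΔHrxn = (+315.8) + (-1739.8) + (+393.5) = -1030.5 kJ/mol

ΔHrxn = -1030.5 kJ/mol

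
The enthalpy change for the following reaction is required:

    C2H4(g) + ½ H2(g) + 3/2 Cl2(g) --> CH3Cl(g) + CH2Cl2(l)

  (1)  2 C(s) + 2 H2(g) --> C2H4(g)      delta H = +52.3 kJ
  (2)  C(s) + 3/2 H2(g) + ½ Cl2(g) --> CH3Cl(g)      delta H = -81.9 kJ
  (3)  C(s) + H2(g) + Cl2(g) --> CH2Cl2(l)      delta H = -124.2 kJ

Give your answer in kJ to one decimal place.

delta H = -258.4 kJ

(1) reversed (C2H4(g) must end up as a reactant): -52.3 kJ
(2) as written (CH3Cl(g) already on the product side): -81.9 kJ
(3) as written (CH2Cl2(l) already on the product side): -124.2 kJ
Since enthalpy is a state function, delta H = (-1)·(+52.3) + (1)·(-81.9) + (1)·(-124.2) = -258.4 kJ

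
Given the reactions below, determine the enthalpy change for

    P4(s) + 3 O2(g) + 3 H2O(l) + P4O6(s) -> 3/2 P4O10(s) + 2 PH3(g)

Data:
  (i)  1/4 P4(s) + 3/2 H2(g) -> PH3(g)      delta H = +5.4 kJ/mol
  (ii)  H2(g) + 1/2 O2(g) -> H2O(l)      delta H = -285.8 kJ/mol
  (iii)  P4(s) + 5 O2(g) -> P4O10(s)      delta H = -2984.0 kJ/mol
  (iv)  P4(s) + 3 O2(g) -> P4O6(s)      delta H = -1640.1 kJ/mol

delta H = -1967.7 kJ/mol

(i) × 2 (scale by 2 for the 2 PH3(g)): (2)·(+5.4) = +10.8 kJ/mol
(ii) reversed and × 3 (reverse to put H2O(l) on the reactant side; ×3 to match 3 H2O(l) in the target): (-3)·(-285.8) = +857.4 kJ/mol
(iii) × 3/2 (scale by 3/2 for the 3/2 P4O10(s)): (3/2)·(-2984.0) = -4476.0 kJ/mol
(iv) reversed (P4O6(s) must end up as a reactant): +1640.1 kJ/mol
delta H = (2)·(+5.4) + (-3)·(-285.8) + (3/2)·(-2984.0) + (-1)·(-1640.1) = -1967.7 kJ/mol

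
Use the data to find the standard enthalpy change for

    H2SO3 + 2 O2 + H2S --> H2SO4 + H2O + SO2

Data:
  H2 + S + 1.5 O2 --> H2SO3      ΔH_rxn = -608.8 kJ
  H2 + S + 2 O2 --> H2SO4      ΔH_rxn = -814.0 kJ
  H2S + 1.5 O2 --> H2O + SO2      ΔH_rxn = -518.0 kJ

equation 1 reversed: +608.8 kJ
equation 2 as written: -814.0 kJ
equation 3 as written: -518.0 kJ
Combining the equations, ΔH_rxn = (+608.8) + (-814.0) + (-518.0) = -723.2 kJ

ΔH_rxn = -723.2 kJ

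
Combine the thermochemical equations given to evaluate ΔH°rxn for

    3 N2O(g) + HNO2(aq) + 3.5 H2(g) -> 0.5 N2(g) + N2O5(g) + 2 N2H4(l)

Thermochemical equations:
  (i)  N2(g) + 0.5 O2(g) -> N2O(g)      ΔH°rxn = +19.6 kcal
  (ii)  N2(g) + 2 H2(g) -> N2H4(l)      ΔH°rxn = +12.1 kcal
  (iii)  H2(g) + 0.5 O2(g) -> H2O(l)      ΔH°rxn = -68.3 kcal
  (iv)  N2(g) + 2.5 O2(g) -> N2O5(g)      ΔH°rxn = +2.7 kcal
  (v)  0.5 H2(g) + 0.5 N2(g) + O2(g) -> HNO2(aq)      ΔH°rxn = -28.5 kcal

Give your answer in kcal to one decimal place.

(i) reversed and × 3: (-3)·(+19.6) = -58.8 kcal
(ii) × 2: (2)·(+12.1) = +24.2 kcal
(iii): not needed.
(iv) as written: +2.7 kcal
(v) reversed: +28.5 kcal
By Hess's law, ΔH°rxn = (-3)·(+19.6) + (2)·(+12.1) + (1)·(+2.7) + (-1)·(-28.5) = -3.4 kcal

ΔH°rxn = -3.4 kcal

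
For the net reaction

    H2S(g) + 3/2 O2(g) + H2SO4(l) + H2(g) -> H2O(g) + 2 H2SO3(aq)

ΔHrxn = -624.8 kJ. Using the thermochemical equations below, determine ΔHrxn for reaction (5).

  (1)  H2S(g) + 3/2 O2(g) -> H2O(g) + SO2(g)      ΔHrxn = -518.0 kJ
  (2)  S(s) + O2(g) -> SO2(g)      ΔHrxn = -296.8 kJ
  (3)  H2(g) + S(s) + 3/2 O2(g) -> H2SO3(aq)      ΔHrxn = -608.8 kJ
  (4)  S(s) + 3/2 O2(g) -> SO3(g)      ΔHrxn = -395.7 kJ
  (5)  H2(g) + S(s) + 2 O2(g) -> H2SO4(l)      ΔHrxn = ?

(1) as written: -518.0 kJ
(2) reversed: +296.8 kJ
(3) × 2: (2)·(-608.8) = -1217.6 kJ
(4): not needed.
(5) reversed: contributes −x
-624.8 = (-518.0) + (+296.8) + (-1217.6) − x
x = (-624.8 − (-1438.8)) / (-1) = -814.0 kJ

ΔHrxn = -814.0 kJ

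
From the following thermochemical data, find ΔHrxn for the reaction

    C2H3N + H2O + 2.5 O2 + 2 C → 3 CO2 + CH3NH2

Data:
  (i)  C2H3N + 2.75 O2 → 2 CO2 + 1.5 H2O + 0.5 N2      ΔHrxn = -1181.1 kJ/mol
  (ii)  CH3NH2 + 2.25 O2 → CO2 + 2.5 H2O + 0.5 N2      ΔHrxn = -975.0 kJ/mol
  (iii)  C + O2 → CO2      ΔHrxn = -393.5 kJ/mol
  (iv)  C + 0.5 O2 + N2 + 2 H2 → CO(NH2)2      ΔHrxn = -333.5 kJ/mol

ΔHrxn = -993.1 kJ/mol

(i) as written: -1181.1 kJ/mol
(ii) reversed: +975.0 kJ/mol
(iii) × 2: (2)·(-393.5) = -787.0 kJ/mol
(iv): not needed.
Since enthalpy is a state function, ΔHrxn = (-1181.1) + (+975.0) + (-787.0) = -993.1 kJ/mol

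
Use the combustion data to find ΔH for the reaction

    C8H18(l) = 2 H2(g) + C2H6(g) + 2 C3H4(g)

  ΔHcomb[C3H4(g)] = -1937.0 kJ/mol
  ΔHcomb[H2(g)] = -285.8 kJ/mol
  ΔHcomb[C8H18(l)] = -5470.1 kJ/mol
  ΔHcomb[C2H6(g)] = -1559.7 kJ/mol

With combustion enthalpies, reactants minus products:
= [1·(-5470.1)] − [2·(-285.8) + 1·(-1559.7) + 2·(-1937.0)]
= 535.2 kJ/mol

ΔH = 535.2 kJ/mol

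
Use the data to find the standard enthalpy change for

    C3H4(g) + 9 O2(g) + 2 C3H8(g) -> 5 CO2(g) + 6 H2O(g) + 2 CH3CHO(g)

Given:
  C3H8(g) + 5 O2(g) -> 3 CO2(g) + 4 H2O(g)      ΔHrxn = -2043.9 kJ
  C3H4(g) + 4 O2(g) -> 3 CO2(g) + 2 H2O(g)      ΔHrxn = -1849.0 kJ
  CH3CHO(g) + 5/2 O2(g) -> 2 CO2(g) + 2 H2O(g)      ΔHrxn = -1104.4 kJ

equation 1 × 2 (×2 to match 2 C3H8(g) in the target): (2)·(-2043.9) = -4087.8 kJ
equation 2 as written (C3H4(g) already on the reactant side): -1849.0 kJ
equation 3 reversed and × 2 (reverse to put CH3CHO(g) on the product side; scale by 2 for the 2 CH3CHO(g)): (-2)·(-1104.4) = +2208.8 kJ
ΔHrxn = (2)·(-2043.9) + (1)·(-1849.0) + (-2)·(-1104.4) = -3728.0 kJ

ΔHrxn = -3728.0 kJ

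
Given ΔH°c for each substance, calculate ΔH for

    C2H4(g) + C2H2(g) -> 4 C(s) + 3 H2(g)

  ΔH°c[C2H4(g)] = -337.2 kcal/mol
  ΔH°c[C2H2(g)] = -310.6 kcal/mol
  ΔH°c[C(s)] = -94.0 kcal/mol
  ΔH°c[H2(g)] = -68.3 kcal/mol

ΔH = -66.9 kcal/mol

With combustion enthalpies, reactants minus products:
= [1·(-337.2) + 1·(-310.6)] − [4·(-94.0) + 3·(-68.3)]
= -66.9 kcal/mol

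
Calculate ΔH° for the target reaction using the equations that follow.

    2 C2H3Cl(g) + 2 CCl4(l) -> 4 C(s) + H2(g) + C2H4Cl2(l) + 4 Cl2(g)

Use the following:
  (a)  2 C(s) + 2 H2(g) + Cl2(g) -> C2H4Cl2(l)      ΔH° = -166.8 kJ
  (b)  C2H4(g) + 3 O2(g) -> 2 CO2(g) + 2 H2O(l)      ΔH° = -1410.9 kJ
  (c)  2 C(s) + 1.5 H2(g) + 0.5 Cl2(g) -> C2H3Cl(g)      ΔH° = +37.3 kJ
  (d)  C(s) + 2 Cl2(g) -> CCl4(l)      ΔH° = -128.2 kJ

ΔH° = 15.0 kJ

(a) as written: -166.8 kJ
(b): not needed.
(c) reversed and × 2: (-2)·(+37.3) = -74.6 kJ
(d) reversed and × 2: (-2)·(-128.2) = +256.4 kJ
ΔH° = (1)·(-166.8) + (-2)·(+37.3) + (-2)·(-128.2) = 15.0 kJ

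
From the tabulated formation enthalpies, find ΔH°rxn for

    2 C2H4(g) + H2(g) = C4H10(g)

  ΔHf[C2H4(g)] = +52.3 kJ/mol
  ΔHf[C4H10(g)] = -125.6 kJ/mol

ΔH°rxn = -230.2 kJ/mol

ΔH°rxn = Σ nΔHf°(products) − Σ nΔHf°(reactants).
Products: 1·(-125.6) = -125.6
Reactants: 2·(+52.3) + 1·(+0.0) = +104.6
ΔH°rxn = (-125.6) − (+104.6) = -230.2 kJ/mol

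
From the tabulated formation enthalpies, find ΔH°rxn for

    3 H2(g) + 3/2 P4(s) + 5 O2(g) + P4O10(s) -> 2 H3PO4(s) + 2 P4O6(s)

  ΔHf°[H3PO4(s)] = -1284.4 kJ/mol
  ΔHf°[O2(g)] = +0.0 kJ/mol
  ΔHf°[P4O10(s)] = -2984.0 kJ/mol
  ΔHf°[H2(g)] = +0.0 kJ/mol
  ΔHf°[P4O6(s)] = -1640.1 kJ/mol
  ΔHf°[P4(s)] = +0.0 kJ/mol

ΔH°rxn = Σ nΔHf°(products) − Σ nΔHf°(reactants).
Products: 2·(-1284.4) + 2·(-1640.1) = -5849.0
Reactants: 3·(+0.0) + 3/2·(+0.0) + 5·(+0.0) + 1·(-2984.0) = -2984.0
ΔH°rxn = (-5849.0) − (-2984.0) = -2865.0 kJ/mol

ΔH°rxn = -2865.0 kJ/mol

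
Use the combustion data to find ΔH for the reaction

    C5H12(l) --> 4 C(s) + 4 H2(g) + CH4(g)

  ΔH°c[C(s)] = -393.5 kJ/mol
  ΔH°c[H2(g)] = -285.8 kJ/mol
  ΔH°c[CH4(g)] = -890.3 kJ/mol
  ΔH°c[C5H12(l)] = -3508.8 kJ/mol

With combustion enthalpies, reactants minus products:
= [1·(-3508.8)] − [4·(-393.5) + 4·(-285.8) + 1·(-890.3)]
= 98.7 kJ/mol

ΔH = 98.7 kJ/mol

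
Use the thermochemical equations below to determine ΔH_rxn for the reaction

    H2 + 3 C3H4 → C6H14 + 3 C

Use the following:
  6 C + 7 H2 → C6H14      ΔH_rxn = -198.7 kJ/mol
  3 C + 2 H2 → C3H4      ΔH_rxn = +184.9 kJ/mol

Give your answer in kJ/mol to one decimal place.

ΔH_rxn = -753.4 kJ/mol

equation 1 as written (C6H14 already on the product side): -198.7 kJ/mol
equation 2 reversed and × 3 (C3H4 must end up as a reactant; scale by 3 for the 3 C3H4): (-3)·(+184.9) = -554.7 kJ/mol
By Hess's law, ΔH_rxn = (-198.7) + (-554.7) = -753.4 kJ/mol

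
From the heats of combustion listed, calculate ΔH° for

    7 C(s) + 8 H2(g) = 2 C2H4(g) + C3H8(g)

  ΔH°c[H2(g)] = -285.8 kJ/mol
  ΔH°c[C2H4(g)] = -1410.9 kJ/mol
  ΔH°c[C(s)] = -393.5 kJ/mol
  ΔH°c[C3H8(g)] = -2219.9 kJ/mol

ΔH° = 0.8 kJ/mol

With combustion enthalpies, reactants minus products:
= [7·(-393.5) + 8·(-285.8)] − [2·(-1410.9) + 1·(-2219.9)]
= 0.8 kJ/mol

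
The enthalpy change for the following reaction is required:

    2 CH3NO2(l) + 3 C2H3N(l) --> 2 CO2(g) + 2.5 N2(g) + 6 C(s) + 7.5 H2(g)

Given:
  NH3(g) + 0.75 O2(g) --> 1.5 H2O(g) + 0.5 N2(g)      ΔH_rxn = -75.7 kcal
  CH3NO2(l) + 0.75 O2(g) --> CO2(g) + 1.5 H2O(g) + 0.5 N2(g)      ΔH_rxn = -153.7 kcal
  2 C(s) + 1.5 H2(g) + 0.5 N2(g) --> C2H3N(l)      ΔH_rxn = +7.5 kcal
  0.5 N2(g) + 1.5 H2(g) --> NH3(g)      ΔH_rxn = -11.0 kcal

ΔH_rxn = -156.5 kcal

equation 1 reversed and × 2: (-2)·(-75.7) = +151.4 kcal
equation 2 × 2 (scale by 2 for the 2 CH3NO2(l)): (2)·(-153.7) = -307.4 kcal
equation 3 reversed and × 3 (reverse to put C2H3N(l) on the reactant side; ×3 to match 3 C2H3N(l) in the target): (-3)·(+7.5) = -22.5 kcal
equation 4 reversed and × 2: (-2)·(-11.0) = +22.0 kcal
By Hess's law, ΔH_rxn = (-2)·(-75.7) + (2)·(-153.7) + (-3)·(+7.5) + (-2)·(-11.0) = -156.5 kcal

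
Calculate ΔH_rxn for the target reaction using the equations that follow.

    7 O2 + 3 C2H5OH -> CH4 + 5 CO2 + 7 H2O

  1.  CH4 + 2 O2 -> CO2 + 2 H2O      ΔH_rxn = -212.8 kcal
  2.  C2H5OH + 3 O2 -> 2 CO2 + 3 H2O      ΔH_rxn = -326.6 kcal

ΔH_rxn = -767.0 kcal

eq. 1 reversed: +212.8 kcal
eq. 2 × 3: (3)·(-326.6) = -979.8 kcal
Since enthalpy is a state function, ΔH_rxn = (+212.8) + (-979.8) = -767.0 kcal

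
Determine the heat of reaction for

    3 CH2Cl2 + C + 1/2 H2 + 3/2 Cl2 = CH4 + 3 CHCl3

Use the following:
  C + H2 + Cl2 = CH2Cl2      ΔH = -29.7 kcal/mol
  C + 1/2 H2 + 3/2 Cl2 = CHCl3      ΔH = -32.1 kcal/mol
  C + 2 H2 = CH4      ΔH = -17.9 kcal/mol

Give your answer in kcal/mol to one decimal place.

ΔH = -25.1 kcal/mol

equation 1 reversed and × 3: (-3)·(-29.7) = +89.1 kcal/mol
equation 2 × 3: (3)·(-32.1) = -96.3 kcal/mol
equation 3 as written: -17.9 kcal/mol
Summing the manipulated equations, ΔH = (-3)·(-29.7) + (3)·(-32.1) + (1)·(-17.9) = -25.1 kcal/mol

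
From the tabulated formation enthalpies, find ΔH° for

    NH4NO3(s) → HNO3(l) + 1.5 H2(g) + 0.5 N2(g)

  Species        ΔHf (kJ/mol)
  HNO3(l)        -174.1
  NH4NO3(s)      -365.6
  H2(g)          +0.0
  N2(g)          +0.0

ΔH° = 191.5 kJ/mol

Products: 1·(-174.1) + 3/2·(+0.0) + 1/2·(+0.0) = -174.1
Reactants: 1·(-365.6) = -365.6
ΔH° = (-174.1) − (-365.6) = 191.5 kJ/mol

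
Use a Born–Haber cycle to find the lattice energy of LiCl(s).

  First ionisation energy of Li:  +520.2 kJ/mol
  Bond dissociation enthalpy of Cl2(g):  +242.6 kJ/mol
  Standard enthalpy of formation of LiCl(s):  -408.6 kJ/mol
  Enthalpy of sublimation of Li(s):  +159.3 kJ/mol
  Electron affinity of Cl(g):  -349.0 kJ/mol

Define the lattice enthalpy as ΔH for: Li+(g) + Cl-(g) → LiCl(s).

U = -860.4 kJ/mol

ΔHf° = 1·ΔHsub + 1·(ΣIE) + 1/2·D(Cl2) + 1·EA + U
-408.6 = 1·(+159.3) + 1·(+520.2) + 1/2·(+242.6) + 1·(-349.0) + U
U = -408.6 − (+451.8) = -860.4 kJ/mol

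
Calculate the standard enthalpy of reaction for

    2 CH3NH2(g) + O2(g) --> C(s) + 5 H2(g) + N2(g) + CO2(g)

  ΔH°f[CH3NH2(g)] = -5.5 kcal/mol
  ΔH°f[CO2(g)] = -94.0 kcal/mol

ΔH° = -83.0 kcal/mol

ΔH°rxn = Σ nΔHf°(products) − Σ nΔHf°(reactants).
Products: 1·(+0.0) + 5·(+0.0) + 1·(+0.0) + 1·(-94.0) = -94.0
Reactants: 2·(-5.5) + 1·(+0.0) = -11.0
ΔH° = (-94.0) − (-11.0) = -83.0 kcal/mol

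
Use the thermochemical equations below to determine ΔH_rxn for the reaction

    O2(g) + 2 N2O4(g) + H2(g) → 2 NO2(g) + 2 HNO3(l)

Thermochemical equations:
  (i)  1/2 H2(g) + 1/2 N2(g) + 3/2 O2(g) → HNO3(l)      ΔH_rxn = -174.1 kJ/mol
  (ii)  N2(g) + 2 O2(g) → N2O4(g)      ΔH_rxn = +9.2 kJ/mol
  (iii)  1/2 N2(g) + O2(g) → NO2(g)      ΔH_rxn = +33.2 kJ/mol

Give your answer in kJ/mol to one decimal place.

ΔH_rxn = -300.2 kJ/mol

(i) × 2: (2)·(-174.1) = -348.2 kJ/mol
(ii) reversed and × 2: (-2)·(+9.2) = -18.4 kJ/mol
(iii) × 2: (2)·(+33.2) = +66.4 kJ/mol
Summing the manipulated equations, ΔH_rxn = (2)·(-174.1) + (-2)·(+9.2) + (2)·(+33.2) = -300.2 kJ/mol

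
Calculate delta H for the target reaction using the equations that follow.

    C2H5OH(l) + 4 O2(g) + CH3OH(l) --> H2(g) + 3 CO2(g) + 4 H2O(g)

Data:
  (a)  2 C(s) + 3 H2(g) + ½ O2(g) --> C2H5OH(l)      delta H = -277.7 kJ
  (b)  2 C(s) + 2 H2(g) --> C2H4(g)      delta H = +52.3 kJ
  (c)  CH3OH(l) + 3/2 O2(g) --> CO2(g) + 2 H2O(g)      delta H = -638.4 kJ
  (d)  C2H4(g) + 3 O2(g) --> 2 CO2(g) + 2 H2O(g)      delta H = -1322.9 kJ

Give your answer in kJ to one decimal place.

(a) reversed (reverse to put C2H5OH(l) on the reactant side): +277.7 kJ
(b) as written: +52.3 kJ
(c) as written (CH3OH(l) already on the reactant side): -638.4 kJ
(d) as written: -1322.9 kJ
Since enthalpy is a state function, delta H = (-1)·(-277.7) + (1)·(+52.3) + (1)·(-638.4) + (1)·(-1322.9) = -1631.3 kJ

delta H = -1631.3 kJ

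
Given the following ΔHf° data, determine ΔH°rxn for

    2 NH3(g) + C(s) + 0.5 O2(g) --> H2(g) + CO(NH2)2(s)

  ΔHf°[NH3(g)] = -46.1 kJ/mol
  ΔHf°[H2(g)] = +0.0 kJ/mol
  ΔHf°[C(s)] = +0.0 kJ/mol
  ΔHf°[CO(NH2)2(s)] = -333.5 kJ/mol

ΔH°rxn = Σ nΔHf°(products) − Σ nΔHf°(reactants).
Products: 1·(+0.0) + 1·(-333.5) = -333.5
Reactants: 2·(-46.1) + 1·(+0.0) + 1/2·(+0.0) = -92.2
ΔH°rxn = (-333.5) − (-92.2) = -241.3 kJ/mol

ΔH°rxn = -241.3 kJ/mol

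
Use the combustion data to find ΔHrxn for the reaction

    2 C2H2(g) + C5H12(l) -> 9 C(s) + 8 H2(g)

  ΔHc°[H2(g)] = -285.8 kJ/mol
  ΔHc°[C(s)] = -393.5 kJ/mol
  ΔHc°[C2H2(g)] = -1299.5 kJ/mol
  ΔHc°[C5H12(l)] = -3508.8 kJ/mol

Using ΔH = Σ nΔHc°(reactants) − Σ nΔHc°(products):
= [2·(-1299.5) + 1·(-3508.8)] − [9·(-393.5) + 8·(-285.8)]
= -279.9 kJ/mol

ΔHrxn = -279.9 kJ/mol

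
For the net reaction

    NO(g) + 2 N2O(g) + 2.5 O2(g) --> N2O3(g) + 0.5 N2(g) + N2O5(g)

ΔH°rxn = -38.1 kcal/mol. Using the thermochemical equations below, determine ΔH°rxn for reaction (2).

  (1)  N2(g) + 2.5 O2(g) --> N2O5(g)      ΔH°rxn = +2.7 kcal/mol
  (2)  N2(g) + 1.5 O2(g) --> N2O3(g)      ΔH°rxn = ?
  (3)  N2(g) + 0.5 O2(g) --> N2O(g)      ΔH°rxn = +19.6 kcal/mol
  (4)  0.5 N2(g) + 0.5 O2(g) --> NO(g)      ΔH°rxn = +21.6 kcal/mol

ΔH°rxn = 20.0 kcal/mol

(1) as written: +2.7 kcal/mol
(2) as written: contributes x
(3) reversed and × 2: (-2)·(+19.6) = -39.2 kcal/mol
(4) reversed: -21.6 kcal/mol
-38.1 = (+2.7) + (-39.2) + (-21.6) + x
x = (-38.1 − (-58.1)) / (1) = 20.0 kcal/mol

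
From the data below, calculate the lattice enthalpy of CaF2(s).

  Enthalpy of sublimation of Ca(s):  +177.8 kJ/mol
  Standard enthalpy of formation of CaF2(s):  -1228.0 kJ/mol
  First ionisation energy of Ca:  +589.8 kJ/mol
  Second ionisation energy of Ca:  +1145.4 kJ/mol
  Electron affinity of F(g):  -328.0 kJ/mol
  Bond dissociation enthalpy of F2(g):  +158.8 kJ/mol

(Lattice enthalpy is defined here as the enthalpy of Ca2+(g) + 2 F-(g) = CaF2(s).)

U = -2643.8 kJ/mol

ΔHf° = 1·ΔHsub + 1·(ΣIE) + 1·D(F2) + 2·EA + U
-1228.0 = 1·(+177.8) + 1·(+1735.2) + 1·(+158.8) + 2·(-328.0) + U
U = -1228.0 − (+1415.8) = -2643.8 kJ/mol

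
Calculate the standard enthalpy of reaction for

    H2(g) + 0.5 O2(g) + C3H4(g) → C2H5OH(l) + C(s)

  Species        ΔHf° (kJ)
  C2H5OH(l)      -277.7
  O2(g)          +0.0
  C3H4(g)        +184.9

ΔH°rxn = -462.6 kJ

Products: 1·(-277.7) + 1·(+0.0) = -277.7
Reactants: 1·(+0.0) + 1/2·(+0.0) + 1·(+184.9) = +184.9
ΔH°rxn = (-277.7) − (+184.9) = -462.6 kJ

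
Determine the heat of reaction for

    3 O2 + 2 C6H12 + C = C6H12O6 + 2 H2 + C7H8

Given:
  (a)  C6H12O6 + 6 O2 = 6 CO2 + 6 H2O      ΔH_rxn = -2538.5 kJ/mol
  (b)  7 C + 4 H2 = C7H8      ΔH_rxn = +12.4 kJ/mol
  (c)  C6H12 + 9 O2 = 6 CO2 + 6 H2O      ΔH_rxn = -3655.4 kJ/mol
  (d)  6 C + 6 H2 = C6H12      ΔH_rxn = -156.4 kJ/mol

ΔH_rxn = -948.1 kJ/mol

(a) reversed (C6H12O6 must end up as a product): +2538.5 kJ/mol
(b) as written (C7H8 already on the product side): +12.4 kJ/mol
(c) as written: -3655.4 kJ/mol
(d) reversed: +156.4 kJ/mol
ΔH_rxn = (-1)·(-2538.5) + (1)·(+12.4) + (1)·(-3655.4) + (-1)·(-156.4) = -948.1 kJ/mol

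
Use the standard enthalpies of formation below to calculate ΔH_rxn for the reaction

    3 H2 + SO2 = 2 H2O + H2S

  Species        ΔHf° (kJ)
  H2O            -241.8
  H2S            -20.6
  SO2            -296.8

ΔH°rxn = Σ nΔHf°(products) − Σ nΔHf°(reactants).
Products: 2·(-241.8) + 1·(-20.6) = -504.2
Reactants: 3·(+0.0) + 1·(-296.8) = -296.8
ΔH_rxn = (-504.2) − (-296.8) = -207.4 kJ

ΔH_rxn = -207.4 kJ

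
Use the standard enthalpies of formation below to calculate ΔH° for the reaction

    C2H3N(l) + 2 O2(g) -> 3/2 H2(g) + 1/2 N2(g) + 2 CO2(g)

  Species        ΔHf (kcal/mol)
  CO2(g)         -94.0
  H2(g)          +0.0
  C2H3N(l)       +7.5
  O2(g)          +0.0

ΔH° = -195.5 kcal/mol

Products: 3/2·(+0.0) + 1/2·(+0.0) + 2·(-94.0) = -188.0
Reactants: 1·(+7.5) + 2·(+0.0) = +7.5
ΔH° = (-188.0) − (+7.5) = -195.5 kcal/mol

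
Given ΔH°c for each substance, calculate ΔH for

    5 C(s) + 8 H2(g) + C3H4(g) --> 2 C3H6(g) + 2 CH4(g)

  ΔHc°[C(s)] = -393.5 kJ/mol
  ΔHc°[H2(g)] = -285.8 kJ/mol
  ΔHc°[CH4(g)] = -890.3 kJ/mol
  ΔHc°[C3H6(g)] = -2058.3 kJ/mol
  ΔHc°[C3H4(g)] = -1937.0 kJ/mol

Using ΔH = Σ nΔHc°(reactants) − Σ nΔHc°(products):
= [5·(-393.5) + 8·(-285.8) + 1·(-1937.0)] − [2·(-2058.3) + 2·(-890.3)]
= -293.7 kJ/mol

ΔH = -293.7 kJ/mol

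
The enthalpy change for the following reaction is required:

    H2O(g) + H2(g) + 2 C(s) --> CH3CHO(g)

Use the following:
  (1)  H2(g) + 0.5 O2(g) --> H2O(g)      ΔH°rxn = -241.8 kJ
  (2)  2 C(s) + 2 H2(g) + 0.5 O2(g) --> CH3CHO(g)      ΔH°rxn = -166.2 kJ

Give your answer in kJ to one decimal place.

(1) reversed (reverse to put H2O(g) on the reactant side): +241.8 kJ
(2) as written (CH3CHO(g) already on the product side): -166.2 kJ
ΔH°rxn = (-1)·(-241.8) + (1)·(-166.2) = 75.6 kJ

ΔH°rxn = 75.6 kJ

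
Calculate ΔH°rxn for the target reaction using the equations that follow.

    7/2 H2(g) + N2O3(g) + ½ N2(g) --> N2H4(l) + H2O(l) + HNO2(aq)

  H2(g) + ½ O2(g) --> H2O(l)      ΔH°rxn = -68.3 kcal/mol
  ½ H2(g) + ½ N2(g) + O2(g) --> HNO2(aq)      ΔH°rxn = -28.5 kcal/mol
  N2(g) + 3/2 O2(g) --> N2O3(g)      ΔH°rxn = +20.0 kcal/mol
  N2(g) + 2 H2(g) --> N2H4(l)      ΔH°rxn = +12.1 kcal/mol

equation 1 as written: -68.3 kcal/mol
equation 2 as written: -28.5 kcal/mol
equation 3 reversed: -20.0 kcal/mol
equation 4 as written: +12.1 kcal/mol
ΔH°rxn = (1)·(-68.3) + (1)·(-28.5) + (-1)·(+20.0) + (1)·(+12.1) = -104.7 kcal/mol

ΔH°rxn = -104.7 kcal/mol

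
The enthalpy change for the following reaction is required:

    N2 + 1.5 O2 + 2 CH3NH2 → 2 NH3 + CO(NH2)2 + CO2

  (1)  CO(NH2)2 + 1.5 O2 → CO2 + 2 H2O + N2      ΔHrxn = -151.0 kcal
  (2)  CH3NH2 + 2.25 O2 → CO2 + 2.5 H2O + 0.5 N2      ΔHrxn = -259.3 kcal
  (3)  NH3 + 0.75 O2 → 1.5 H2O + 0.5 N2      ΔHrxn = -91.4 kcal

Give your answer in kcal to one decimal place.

ΔHrxn = -184.8 kcal

(1) reversed (reverse to put CO(NH2)2 on the product side): +151.0 kcal
(2) × 2 (×2 to match 2 CH3NH2 in the target): (2)·(-259.3) = -518.6 kcal
(3) reversed and × 2 (reverse to put NH3 on the product side; scale by 2 for the 2 NH3): (-2)·(-91.4) = +182.8 kcal
ΔHrxn = (+151.0) + (-518.6) + (+182.8) = -184.8 kcal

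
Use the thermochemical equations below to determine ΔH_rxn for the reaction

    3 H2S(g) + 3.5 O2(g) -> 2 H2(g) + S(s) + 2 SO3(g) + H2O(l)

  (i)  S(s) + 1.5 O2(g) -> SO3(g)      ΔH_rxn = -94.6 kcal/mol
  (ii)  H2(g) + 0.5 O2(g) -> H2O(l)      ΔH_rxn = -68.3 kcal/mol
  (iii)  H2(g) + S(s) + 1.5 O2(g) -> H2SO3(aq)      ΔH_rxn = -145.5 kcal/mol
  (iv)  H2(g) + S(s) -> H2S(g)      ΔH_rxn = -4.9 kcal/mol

(i) × 2 (×2 to match 2 SO3(g) in the target): (2)·(-94.6) = -189.2 kcal/mol
(ii) as written (H2O(l) already on the product side): -68.3 kcal/mol
(iii): not needed (H2SO3(aq) appears nowhere else).
(iv) reversed and × 3 (H2S(g) must end up as a reactant; scale by 3 for the 3 H2S(g)): (-3)·(-4.9) = +14.7 kcal/mol
ΔH_rxn = (2)·(-94.6) + (1)·(-68.3) + (-3)·(-4.9) = -242.8 kcal/mol

ΔH_rxn = -242.8 kcal/mol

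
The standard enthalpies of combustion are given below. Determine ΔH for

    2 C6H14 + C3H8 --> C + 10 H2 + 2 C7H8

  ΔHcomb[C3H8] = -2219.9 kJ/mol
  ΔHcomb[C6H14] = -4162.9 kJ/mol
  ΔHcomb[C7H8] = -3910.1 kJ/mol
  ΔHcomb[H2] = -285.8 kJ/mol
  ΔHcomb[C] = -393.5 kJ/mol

Using ΔH = Σ nΔHc°(reactants) − Σ nΔHc°(products):
= [2·(-4162.9) + 1·(-2219.9)] − [1·(-393.5) + 10·(-285.8) + 2·(-3910.1)]
= 526.0 kJ/mol

ΔH = 526.0 kJ/mol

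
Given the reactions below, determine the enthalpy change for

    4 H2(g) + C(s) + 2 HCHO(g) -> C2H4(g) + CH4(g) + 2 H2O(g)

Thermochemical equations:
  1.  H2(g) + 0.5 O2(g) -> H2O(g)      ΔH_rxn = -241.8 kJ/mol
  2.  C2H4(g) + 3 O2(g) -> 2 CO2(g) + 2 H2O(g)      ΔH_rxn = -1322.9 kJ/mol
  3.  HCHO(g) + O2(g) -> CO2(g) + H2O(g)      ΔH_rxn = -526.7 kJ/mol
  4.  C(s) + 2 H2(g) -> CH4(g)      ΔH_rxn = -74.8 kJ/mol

ΔH_rxn = -288.9 kJ/mol

eq. 1 × 2: (2)·(-241.8) = -483.6 kJ/mol
eq. 2 reversed: +1322.9 kJ/mol
eq. 3 × 2: (2)·(-526.7) = -1053.4 kJ/mol
eq. 4 as written: -74.8 kJ/mol
By Hess's law, ΔH_rxn = (2)·(-241.8) + (-1)·(-1322.9) + (2)·(-526.7) + (1)·(-74.8) = -288.9 kJ/mol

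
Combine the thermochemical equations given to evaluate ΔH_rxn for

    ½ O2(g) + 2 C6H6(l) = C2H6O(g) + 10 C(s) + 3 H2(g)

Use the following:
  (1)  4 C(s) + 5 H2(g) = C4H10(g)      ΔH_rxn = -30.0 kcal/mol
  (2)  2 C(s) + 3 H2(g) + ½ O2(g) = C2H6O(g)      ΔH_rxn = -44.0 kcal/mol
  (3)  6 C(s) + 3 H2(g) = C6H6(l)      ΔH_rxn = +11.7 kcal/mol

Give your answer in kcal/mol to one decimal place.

ΔH_rxn = -67.4 kcal/mol

(1): not needed (C4H10(g) appears nowhere else).
(2) as written (C2H6O(g) already on the product side): -44.0 kcal/mol
(3) reversed and × 2 (reverse to put C6H6(l) on the reactant side; scale by 2 for the 2 C6H6(l)): (-2)·(+11.7) = -23.4 kcal/mol
Since enthalpy is a state function, ΔH_rxn = (1)·(-44.0) + (-2)·(+11.7) = -67.4 kcal/mol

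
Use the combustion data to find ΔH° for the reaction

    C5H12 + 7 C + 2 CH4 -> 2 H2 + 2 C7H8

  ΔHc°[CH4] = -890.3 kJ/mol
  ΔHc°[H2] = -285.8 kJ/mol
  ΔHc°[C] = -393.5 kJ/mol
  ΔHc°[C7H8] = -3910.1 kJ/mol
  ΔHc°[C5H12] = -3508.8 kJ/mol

With combustion enthalpies, reactants minus products:
= [1·(-3508.8) + 7·(-393.5) + 2·(-890.3)] − [2·(-285.8) + 2·(-3910.1)]
= 347.9 kJ/mol

ΔH° = 347.9 kJ/mol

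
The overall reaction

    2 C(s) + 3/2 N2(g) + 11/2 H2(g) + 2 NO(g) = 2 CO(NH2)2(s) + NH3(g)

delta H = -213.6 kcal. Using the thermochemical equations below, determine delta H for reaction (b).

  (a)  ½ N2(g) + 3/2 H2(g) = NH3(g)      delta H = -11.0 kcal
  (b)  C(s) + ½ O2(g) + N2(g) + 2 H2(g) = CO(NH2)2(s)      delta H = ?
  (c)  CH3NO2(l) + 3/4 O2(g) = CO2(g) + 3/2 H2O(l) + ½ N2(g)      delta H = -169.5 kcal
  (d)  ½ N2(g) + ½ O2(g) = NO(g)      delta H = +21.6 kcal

(a) as written: -11.0 kcal
(b) × 2: contributes 2·x
(c): not needed.
(d) reversed and × 2: (-2)·(+21.6) = -43.2 kcal
-213.6 = (-11.0) + (-43.2) + 2·x
x = (-213.6 − (-54.2)) / (2) = -79.7 kcal

delta H = -79.7 kcal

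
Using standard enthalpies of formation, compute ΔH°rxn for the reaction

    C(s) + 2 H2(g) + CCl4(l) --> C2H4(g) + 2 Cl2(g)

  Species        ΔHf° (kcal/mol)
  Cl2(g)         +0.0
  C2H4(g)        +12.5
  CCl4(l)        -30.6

Products: 1·(+12.5) + 2·(+0.0) = +12.5
Reactants: 1·(+0.0) + 2·(+0.0) + 1·(-30.6) = -30.6
ΔH°rxn = (+12.5) − (-30.6) = 43.1 kcal/mol

ΔH°rxn = 43.1 kcal/mol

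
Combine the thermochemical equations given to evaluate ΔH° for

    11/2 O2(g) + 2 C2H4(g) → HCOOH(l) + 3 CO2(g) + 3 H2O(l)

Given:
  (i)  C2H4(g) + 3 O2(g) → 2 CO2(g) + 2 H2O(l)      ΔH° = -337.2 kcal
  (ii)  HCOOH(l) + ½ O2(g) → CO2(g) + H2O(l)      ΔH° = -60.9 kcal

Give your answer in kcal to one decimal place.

(i) × 2: (2)·(-337.2) = -674.4 kcal
(ii) reversed: +60.9 kcal
By Hess's law, ΔH° = (-674.4) + (+60.9) = -613.5 kcal

ΔH° = -613.5 kcal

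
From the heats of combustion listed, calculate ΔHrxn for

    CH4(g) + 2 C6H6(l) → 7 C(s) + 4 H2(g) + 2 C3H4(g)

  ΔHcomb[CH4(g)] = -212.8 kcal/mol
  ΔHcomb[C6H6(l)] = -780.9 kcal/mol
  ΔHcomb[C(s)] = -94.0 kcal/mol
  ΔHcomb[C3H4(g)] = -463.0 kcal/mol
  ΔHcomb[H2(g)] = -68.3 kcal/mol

ΔHrxn = 82.6 kcal/mol

With combustion enthalpies, reactants minus products:
= [1·(-212.8) + 2·(-780.9)] − [7·(-94.0) + 4·(-68.3) + 2·(-463.0)]
= 82.6 kcal/mol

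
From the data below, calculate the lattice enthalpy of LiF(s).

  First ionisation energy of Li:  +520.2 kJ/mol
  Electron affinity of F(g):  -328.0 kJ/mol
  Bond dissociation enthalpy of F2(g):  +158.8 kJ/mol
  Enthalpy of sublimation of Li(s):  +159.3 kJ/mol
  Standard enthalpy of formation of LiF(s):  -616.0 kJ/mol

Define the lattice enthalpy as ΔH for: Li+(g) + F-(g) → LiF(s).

U = -1046.9 kJ/mol

ΔHf° = 1·ΔHsub + 1·(ΣIE) + 1/2·D(F2) + 1·EA + U
-616.0 = 1·(+159.3) + 1·(+520.2) + 1/2·(+158.8) + 1·(-328.0) + U
U = -616.0 − (+430.9) = -1046.9 kJ/mol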